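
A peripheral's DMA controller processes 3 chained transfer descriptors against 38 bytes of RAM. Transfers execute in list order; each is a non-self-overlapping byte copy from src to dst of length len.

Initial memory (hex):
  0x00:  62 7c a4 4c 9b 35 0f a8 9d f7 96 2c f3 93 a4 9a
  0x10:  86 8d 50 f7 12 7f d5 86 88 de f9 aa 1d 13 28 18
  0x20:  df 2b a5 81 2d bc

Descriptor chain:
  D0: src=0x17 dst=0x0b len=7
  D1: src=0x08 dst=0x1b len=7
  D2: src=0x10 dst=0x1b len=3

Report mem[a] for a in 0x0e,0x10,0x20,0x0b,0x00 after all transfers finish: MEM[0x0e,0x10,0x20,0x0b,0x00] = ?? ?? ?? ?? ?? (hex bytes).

MEM[0x0e,0x10,0x20,0x0b,0x00] = f9 1d de 86 62

#0 dst[0x0b+7] := {0x86,0x88,0xde,0xf9,0xaa,0x1d,0x13}
#1 dst[0x1b+7] := {0x9d,0xf7,0x96,0x86,0x88,0xde,0xf9}
#2 dst[0x1b+3] := {0x1d,0x13,0x50}
query mem[0x0e]=0xf9, mem[0x10]=0x1d, mem[0x20]=0xde, mem[0x0b]=0x86, mem[0x00]=0x62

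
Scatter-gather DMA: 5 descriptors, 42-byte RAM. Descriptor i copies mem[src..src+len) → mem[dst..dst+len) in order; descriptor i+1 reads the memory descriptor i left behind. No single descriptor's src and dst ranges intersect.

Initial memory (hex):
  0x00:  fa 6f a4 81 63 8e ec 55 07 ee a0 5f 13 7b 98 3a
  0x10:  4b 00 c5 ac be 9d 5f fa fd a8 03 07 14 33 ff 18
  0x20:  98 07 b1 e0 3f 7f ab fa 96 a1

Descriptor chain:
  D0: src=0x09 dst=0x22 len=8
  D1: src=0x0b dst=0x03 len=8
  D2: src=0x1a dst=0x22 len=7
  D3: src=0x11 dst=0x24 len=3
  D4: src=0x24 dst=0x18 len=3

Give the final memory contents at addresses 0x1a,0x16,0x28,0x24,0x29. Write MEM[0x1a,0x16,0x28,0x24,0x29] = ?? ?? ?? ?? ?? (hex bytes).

MEM[0x1a,0x16,0x28,0x24,0x29] = ac 5f 98 00 4b

D0: mem[0x22..0x29] <- [ee a0 5f 13 7b 98 3a 4b]
D1: mem[0x03..0x0a] <- [5f 13 7b 98 3a 4b 00 c5]
D2: mem[0x22..0x28] <- [03 07 14 33 ff 18 98]
D3: mem[0x24..0x26] <- [00 c5 ac]
D4: mem[0x18..0x1a] <- [00 c5 ac]
query mem[0x1a]=0xac, mem[0x16]=0x5f, mem[0x28]=0x98, mem[0x24]=0x00, mem[0x29]=0x4b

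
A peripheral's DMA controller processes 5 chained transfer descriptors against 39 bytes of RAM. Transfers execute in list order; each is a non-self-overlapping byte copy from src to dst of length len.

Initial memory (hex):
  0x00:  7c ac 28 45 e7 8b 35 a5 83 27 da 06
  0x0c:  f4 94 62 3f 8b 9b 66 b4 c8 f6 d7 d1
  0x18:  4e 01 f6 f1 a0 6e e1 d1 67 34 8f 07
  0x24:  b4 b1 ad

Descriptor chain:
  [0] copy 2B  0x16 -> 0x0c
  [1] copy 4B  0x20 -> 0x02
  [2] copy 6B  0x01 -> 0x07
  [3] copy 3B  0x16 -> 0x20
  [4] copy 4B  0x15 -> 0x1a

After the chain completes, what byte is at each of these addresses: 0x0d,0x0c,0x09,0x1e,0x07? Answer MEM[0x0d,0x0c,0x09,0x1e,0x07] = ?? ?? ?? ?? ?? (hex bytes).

MEM[0x0d,0x0c,0x09,0x1e,0x07] = d1 35 34 e1 ac

  after D0: wrote 2B at 0x0c = d7d1
  after D1: wrote 4B at 0x02 = 67348f07
  after D2: wrote 6B at 0x07 = ac67348f0735
  after D3: wrote 3B at 0x20 = d7d14e
  after D4: wrote 4B at 0x1a = f6d7d14e
query mem[0x0d]=0xd1, mem[0x0c]=0x35, mem[0x09]=0x34, mem[0x1e]=0xe1, mem[0x07]=0xac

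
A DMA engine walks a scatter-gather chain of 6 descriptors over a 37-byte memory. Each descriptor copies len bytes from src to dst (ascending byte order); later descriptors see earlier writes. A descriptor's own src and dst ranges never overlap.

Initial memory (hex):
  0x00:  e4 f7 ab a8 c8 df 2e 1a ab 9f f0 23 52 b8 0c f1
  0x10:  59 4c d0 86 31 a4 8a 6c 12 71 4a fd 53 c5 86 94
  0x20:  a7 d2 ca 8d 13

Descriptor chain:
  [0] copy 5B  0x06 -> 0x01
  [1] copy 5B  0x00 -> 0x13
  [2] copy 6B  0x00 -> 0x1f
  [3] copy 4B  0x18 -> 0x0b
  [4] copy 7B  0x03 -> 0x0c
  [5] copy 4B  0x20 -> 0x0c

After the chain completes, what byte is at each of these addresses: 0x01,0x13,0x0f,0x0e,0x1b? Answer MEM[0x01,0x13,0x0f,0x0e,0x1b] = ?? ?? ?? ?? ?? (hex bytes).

MEM[0x01,0x13,0x0f,0x0e,0x1b] = 2e e4 9f ab fd

  after D0: wrote 5B at 0x01 = 2e1aab9ff0
  after D1: wrote 5B at 0x13 = e42e1aab9f
  after D2: wrote 6B at 0x1f = e42e1aab9ff0
  after D3: wrote 4B at 0x0b = 12714afd
  after D4: wrote 7B at 0x0c = ab9ff02e1aab9f
  after D5: wrote 4B at 0x0c = 2e1aab9f
query mem[0x01]=0x2e, mem[0x13]=0xe4, mem[0x0f]=0x9f, mem[0x0e]=0xab, mem[0x1b]=0xfd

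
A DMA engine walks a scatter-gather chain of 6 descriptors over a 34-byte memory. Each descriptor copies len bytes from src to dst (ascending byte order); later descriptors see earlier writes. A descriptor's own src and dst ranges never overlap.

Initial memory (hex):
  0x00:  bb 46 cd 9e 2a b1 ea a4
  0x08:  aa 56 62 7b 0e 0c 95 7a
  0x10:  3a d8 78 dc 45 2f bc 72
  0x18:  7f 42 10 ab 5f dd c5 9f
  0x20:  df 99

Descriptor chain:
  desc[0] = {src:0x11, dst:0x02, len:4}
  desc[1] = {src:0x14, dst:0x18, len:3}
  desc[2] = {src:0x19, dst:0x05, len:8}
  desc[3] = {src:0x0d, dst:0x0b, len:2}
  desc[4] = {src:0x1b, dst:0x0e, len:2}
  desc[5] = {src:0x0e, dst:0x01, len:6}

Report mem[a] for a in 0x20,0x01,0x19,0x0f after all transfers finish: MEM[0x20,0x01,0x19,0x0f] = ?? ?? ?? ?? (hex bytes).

[0] 0x11->0x02 len=4 : d8 78 dc 45
[1] 0x14->0x18 len=3 : 45 2f bc
[2] 0x19->0x05 len=8 : 2f bc ab 5f dd c5 9f df
[3] 0x0d->0x0b len=2 : 0c 95
[4] 0x1b->0x0e len=2 : ab 5f
[5] 0x0e->0x01 len=6 : ab 5f 3a d8 78 dc
query mem[0x20]=0xdf, mem[0x01]=0xab, mem[0x19]=0x2f, mem[0x0f]=0x5f

MEM[0x20,0x01,0x19,0x0f] = df ab 2f 5f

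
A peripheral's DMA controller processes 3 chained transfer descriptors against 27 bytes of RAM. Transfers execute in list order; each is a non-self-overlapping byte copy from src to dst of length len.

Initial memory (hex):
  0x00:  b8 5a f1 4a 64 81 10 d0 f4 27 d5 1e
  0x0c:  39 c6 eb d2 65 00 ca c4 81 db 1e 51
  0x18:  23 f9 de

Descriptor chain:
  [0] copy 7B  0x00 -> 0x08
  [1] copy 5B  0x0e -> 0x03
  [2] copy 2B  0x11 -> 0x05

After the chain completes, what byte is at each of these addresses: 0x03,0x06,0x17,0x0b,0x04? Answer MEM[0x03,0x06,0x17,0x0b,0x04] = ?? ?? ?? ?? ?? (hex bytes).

MEM[0x03,0x06,0x17,0x0b,0x04] = 10 ca 51 4a d2

[0] 0x00->0x08 len=7 : b8 5a f1 4a 64 81 10
[1] 0x0e->0x03 len=5 : 10 d2 65 00 ca
[2] 0x11->0x05 len=2 : 00 ca
query mem[0x03]=0x10, mem[0x06]=0xca, mem[0x17]=0x51, mem[0x0b]=0x4a, mem[0x04]=0xd2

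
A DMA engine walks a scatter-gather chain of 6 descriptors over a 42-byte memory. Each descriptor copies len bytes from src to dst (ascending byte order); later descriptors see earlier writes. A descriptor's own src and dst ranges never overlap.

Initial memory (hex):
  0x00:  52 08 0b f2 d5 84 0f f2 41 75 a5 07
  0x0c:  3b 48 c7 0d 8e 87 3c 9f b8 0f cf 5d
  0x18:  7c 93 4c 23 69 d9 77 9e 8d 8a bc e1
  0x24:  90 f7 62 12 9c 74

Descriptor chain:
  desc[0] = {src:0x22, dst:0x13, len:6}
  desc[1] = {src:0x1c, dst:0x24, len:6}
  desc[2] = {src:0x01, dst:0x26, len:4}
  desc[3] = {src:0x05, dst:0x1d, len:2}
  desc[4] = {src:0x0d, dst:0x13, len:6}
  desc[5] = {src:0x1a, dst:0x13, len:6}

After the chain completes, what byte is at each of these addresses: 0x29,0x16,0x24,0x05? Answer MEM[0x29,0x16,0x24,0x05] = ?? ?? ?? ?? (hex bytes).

MEM[0x29,0x16,0x24,0x05] = d5 84 69 84

[0] 0x22->0x13 len=6 : bc e1 90 f7 62 12
[1] 0x1c->0x24 len=6 : 69 d9 77 9e 8d 8a
[2] 0x01->0x26 len=4 : 08 0b f2 d5
[3] 0x05->0x1d len=2 : 84 0f
[4] 0x0d->0x13 len=6 : 48 c7 0d 8e 87 3c
[5] 0x1a->0x13 len=6 : 4c 23 69 84 0f 9e
query mem[0x29]=0xd5, mem[0x16]=0x84, mem[0x24]=0x69, mem[0x05]=0x84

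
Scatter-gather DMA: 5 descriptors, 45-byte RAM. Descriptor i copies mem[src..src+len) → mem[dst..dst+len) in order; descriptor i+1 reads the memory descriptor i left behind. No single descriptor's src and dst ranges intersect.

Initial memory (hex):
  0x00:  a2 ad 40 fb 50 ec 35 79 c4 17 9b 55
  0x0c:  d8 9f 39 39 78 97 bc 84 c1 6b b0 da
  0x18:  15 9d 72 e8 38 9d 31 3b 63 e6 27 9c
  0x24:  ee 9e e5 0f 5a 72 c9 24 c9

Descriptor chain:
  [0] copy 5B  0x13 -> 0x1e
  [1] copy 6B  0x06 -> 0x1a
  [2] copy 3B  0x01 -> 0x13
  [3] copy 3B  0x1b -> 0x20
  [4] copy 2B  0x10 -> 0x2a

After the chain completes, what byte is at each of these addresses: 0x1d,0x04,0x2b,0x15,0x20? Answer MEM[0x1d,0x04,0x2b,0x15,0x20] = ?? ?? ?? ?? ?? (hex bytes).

MEM[0x1d,0x04,0x2b,0x15,0x20] = 17 50 97 fb 79

D0: mem[0x1e..0x22] <- [84 c1 6b b0 da]
D1: mem[0x1a..0x1f] <- [35 79 c4 17 9b 55]
D2: mem[0x13..0x15] <- [ad 40 fb]
D3: mem[0x20..0x22] <- [79 c4 17]
D4: mem[0x2a..0x2b] <- [78 97]
query mem[0x1d]=0x17, mem[0x04]=0x50, mem[0x2b]=0x97, mem[0x15]=0xfb, mem[0x20]=0x79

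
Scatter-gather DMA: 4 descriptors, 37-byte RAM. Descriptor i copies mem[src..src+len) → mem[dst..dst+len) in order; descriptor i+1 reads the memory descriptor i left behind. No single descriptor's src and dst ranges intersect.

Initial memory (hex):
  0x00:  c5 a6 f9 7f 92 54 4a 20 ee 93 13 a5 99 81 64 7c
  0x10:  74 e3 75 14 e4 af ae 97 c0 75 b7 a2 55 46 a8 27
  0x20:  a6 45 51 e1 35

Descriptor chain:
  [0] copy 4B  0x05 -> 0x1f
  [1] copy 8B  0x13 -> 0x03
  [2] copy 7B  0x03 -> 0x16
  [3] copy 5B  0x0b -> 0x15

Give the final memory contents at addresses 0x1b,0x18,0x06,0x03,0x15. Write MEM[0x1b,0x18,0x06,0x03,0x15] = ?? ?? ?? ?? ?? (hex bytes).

MEM[0x1b,0x18,0x06,0x03,0x15] = c0 64 ae 14 a5

D0: mem[0x1f..0x22] <- [54 4a 20 ee]
D1: mem[0x03..0x0a] <- [14 e4 af ae 97 c0 75 b7]
D2: mem[0x16..0x1c] <- [14 e4 af ae 97 c0 75]
D3: mem[0x15..0x19] <- [a5 99 81 64 7c]
query mem[0x1b]=0xc0, mem[0x18]=0x64, mem[0x06]=0xae, mem[0x03]=0x14, mem[0x15]=0xa5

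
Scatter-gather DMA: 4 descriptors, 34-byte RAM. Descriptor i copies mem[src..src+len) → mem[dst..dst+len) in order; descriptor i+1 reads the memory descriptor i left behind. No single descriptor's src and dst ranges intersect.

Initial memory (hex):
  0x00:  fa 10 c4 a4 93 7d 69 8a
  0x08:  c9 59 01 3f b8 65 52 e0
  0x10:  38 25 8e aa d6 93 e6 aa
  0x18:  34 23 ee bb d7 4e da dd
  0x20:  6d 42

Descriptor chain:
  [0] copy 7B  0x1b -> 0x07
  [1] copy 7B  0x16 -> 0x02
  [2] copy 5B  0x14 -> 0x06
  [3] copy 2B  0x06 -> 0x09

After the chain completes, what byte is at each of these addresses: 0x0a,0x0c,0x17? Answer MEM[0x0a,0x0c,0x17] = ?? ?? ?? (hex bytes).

MEM[0x0a,0x0c,0x17] = 93 6d aa

#0 dst[0x07+7] := {0xbb,0xd7,0x4e,0xda,0xdd,0x6d,0x42}
#1 dst[0x02+7] := {0xe6,0xaa,0x34,0x23,0xee,0xbb,0xd7}
#2 dst[0x06+5] := {0xd6,0x93,0xe6,0xaa,0x34}
#3 dst[0x09+2] := {0xd6,0x93}
query mem[0x0a]=0x93, mem[0x0c]=0x6d, mem[0x17]=0xaa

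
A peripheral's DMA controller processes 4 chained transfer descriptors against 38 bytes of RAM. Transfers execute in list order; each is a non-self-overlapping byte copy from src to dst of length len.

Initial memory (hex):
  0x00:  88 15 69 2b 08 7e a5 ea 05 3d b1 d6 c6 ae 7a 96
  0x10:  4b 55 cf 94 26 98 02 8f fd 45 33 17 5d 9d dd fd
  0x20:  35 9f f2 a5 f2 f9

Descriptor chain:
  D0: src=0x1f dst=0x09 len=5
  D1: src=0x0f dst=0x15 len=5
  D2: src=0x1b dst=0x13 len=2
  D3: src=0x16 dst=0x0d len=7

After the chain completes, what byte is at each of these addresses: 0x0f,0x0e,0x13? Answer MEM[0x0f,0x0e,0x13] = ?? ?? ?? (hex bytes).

  after D0: wrote 5B at 0x09 = fd359ff2a5
  after D1: wrote 5B at 0x15 = 964b55cf94
  after D2: wrote 2B at 0x13 = 175d
  after D3: wrote 7B at 0x0d = 4b55cf9433175d
query mem[0x0f]=0xcf, mem[0x0e]=0x55, mem[0x13]=0x5d

MEM[0x0f,0x0e,0x13] = cf 55 5d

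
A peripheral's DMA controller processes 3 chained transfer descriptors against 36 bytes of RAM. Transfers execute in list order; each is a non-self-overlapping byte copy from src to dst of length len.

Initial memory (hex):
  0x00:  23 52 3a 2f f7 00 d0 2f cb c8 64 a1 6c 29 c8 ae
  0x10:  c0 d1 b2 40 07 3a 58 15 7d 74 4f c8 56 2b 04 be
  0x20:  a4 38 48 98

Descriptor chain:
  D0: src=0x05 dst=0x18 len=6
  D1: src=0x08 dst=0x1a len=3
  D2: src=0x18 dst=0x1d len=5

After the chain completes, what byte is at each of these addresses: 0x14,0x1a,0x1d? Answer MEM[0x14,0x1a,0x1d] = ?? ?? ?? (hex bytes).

#0 dst[0x18+6] := {0x00,0xd0,0x2f,0xcb,0xc8,0x64}
#1 dst[0x1a+3] := {0xcb,0xc8,0x64}
#2 dst[0x1d+5] := {0x00,0xd0,0xcb,0xc8,0x64}
query mem[0x14]=0x07, mem[0x1a]=0xcb, mem[0x1d]=0x00

MEM[0x14,0x1a,0x1d] = 07 cb 00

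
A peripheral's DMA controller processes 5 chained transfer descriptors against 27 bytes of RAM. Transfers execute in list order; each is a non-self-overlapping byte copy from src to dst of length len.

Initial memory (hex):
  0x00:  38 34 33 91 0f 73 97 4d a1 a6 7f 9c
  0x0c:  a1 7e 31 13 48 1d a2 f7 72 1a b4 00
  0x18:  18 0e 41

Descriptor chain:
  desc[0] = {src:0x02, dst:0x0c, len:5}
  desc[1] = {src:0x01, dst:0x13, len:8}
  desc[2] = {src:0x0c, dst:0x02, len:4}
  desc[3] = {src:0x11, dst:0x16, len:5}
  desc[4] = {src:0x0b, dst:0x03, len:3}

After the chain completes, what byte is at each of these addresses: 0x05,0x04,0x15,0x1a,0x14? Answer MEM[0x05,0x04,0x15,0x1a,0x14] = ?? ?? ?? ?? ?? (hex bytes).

MEM[0x05,0x04,0x15,0x1a,0x14] = 91 33 91 91 33

D0: mem[0x0c..0x10] <- [33 91 0f 73 97]
D1: mem[0x13..0x1a] <- [34 33 91 0f 73 97 4d a1]
D2: mem[0x02..0x05] <- [33 91 0f 73]
D3: mem[0x16..0x1a] <- [1d a2 34 33 91]
D4: mem[0x03..0x05] <- [9c 33 91]
query mem[0x05]=0x91, mem[0x04]=0x33, mem[0x15]=0x91, mem[0x1a]=0x91, mem[0x14]=0x33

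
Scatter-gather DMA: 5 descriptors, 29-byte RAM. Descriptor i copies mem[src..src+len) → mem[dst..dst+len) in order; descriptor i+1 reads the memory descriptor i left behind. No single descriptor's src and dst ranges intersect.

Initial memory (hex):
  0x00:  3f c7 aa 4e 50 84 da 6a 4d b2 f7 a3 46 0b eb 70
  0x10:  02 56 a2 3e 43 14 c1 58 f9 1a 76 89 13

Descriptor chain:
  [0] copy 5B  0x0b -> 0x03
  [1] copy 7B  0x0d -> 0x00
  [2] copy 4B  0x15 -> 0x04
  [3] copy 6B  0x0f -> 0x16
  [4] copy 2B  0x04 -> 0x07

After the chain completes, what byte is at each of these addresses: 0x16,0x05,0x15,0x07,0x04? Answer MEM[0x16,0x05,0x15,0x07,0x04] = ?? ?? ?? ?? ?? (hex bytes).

MEM[0x16,0x05,0x15,0x07,0x04] = 70 c1 14 14 14

D0: mem[0x03..0x07] <- [a3 46 0b eb 70]
D1: mem[0x00..0x06] <- [0b eb 70 02 56 a2 3e]
D2: mem[0x04..0x07] <- [14 c1 58 f9]
D3: mem[0x16..0x1b] <- [70 02 56 a2 3e 43]
D4: mem[0x07..0x08] <- [14 c1]
query mem[0x16]=0x70, mem[0x05]=0xc1, mem[0x15]=0x14, mem[0x07]=0x14, mem[0x04]=0x14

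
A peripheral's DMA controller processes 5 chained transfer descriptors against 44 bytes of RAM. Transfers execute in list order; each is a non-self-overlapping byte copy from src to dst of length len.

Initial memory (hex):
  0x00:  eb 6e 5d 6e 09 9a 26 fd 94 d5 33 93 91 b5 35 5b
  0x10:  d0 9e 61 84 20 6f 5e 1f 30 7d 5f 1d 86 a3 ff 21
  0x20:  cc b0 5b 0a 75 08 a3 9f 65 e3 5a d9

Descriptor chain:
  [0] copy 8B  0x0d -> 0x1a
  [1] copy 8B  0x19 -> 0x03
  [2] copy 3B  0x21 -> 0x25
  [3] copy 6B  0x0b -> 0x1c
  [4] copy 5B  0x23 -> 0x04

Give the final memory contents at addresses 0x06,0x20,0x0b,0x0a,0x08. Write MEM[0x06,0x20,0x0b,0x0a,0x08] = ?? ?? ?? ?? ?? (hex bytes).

MEM[0x06,0x20,0x0b,0x0a,0x08] = 20 5b 93 84 0a

D0: mem[0x1a..0x21] <- [b5 35 5b d0 9e 61 84 20]
D1: mem[0x03..0x0a] <- [7d b5 35 5b d0 9e 61 84]
D2: mem[0x25..0x27] <- [20 5b 0a]
D3: mem[0x1c..0x21] <- [93 91 b5 35 5b d0]
D4: mem[0x04..0x08] <- [0a 75 20 5b 0a]
query mem[0x06]=0x20, mem[0x20]=0x5b, mem[0x0b]=0x93, mem[0x0a]=0x84, mem[0x08]=0x0a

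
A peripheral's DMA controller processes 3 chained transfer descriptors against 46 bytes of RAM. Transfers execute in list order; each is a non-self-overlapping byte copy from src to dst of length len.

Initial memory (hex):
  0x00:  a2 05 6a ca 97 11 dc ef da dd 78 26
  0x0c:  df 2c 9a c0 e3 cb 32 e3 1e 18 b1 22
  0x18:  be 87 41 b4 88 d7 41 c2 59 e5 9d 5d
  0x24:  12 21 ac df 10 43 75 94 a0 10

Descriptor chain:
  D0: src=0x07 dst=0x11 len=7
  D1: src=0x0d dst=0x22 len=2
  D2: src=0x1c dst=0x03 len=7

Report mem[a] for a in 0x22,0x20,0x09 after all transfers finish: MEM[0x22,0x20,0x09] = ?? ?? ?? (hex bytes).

MEM[0x22,0x20,0x09] = 2c 59 2c

  after D0: wrote 7B at 0x11 = efdadd7826df2c
  after D1: wrote 2B at 0x22 = 2c9a
  after D2: wrote 7B at 0x03 = 88d741c259e52c
query mem[0x22]=0x2c, mem[0x20]=0x59, mem[0x09]=0x2c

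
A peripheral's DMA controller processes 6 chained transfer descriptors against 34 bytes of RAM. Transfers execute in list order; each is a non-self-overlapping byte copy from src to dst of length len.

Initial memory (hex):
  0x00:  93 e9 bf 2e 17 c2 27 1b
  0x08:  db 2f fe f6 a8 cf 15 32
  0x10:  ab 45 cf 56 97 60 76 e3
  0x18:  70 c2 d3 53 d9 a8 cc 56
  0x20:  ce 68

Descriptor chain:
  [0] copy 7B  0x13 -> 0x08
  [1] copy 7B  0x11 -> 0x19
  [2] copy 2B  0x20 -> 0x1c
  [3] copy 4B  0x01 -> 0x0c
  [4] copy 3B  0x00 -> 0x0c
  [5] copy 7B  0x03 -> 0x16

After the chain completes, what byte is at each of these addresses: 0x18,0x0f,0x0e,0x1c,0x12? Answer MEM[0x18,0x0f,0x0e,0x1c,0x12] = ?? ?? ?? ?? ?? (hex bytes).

D0: mem[0x08..0x0e] <- [56 97 60 76 e3 70 c2]
D1: mem[0x19..0x1f] <- [45 cf 56 97 60 76 e3]
D2: mem[0x1c..0x1d] <- [ce 68]
D3: mem[0x0c..0x0f] <- [e9 bf 2e 17]
D4: mem[0x0c..0x0e] <- [93 e9 bf]
D5: mem[0x16..0x1c] <- [2e 17 c2 27 1b 56 97]
query mem[0x18]=0xc2, mem[0x0f]=0x17, mem[0x0e]=0xbf, mem[0x1c]=0x97, mem[0x12]=0xcf

MEM[0x18,0x0f,0x0e,0x1c,0x12] = c2 17 bf 97 cf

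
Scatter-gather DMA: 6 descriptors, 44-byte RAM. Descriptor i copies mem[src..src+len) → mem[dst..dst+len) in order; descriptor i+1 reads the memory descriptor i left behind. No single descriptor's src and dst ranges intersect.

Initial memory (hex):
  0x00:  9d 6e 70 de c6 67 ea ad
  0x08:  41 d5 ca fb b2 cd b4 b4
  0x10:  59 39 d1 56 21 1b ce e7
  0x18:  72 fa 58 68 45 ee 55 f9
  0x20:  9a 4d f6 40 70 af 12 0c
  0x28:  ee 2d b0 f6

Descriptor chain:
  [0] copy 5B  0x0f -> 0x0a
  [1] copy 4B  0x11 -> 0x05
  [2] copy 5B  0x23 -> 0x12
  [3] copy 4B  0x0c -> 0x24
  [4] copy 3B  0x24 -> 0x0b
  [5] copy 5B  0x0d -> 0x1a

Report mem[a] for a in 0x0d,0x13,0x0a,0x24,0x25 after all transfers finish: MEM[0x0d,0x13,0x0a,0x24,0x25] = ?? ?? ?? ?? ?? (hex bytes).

[0] 0x0f->0x0a len=5 : b4 59 39 d1 56
[1] 0x11->0x05 len=4 : 39 d1 56 21
[2] 0x23->0x12 len=5 : 40 70 af 12 0c
[3] 0x0c->0x24 len=4 : 39 d1 56 b4
[4] 0x24->0x0b len=3 : 39 d1 56
[5] 0x0d->0x1a len=5 : 56 56 b4 59 39
query mem[0x0d]=0x56, mem[0x13]=0x70, mem[0x0a]=0xb4, mem[0x24]=0x39, mem[0x25]=0xd1

MEM[0x0d,0x13,0x0a,0x24,0x25] = 56 70 b4 39 d1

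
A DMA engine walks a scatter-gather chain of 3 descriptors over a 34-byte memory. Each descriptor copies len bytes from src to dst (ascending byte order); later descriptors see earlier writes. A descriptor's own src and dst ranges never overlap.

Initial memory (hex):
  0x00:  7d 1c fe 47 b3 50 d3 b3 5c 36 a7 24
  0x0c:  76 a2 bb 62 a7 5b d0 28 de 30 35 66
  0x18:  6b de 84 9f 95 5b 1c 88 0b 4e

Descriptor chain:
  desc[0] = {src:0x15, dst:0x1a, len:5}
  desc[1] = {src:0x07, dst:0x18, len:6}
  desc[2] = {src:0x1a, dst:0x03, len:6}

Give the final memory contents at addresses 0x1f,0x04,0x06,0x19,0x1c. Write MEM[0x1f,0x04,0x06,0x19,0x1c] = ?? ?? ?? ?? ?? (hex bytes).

MEM[0x1f,0x04,0x06,0x19,0x1c] = 88 a7 76 5c 24

D0: mem[0x1a..0x1e] <- [30 35 66 6b de]
D1: mem[0x18..0x1d] <- [b3 5c 36 a7 24 76]
D2: mem[0x03..0x08] <- [36 a7 24 76 de 88]
query mem[0x1f]=0x88, mem[0x04]=0xa7, mem[0x06]=0x76, mem[0x19]=0x5c, mem[0x1c]=0x24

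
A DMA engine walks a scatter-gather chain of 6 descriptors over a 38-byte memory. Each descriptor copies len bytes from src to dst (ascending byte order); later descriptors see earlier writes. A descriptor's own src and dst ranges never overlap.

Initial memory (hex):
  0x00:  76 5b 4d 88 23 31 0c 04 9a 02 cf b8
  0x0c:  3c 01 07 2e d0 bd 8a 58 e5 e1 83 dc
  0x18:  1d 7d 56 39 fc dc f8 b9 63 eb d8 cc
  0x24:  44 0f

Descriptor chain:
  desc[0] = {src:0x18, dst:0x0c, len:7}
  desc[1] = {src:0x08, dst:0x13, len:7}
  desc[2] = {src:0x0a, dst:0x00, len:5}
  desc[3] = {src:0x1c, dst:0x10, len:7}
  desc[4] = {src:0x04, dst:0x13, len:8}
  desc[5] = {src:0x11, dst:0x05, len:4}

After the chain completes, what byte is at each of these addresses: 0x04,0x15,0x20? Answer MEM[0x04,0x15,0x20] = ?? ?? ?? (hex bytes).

[0] 0x18->0x0c len=7 : 1d 7d 56 39 fc dc f8
[1] 0x08->0x13 len=7 : 9a 02 cf b8 1d 7d 56
[2] 0x0a->0x00 len=5 : cf b8 1d 7d 56
[3] 0x1c->0x10 len=7 : fc dc f8 b9 63 eb d8
[4] 0x04->0x13 len=8 : 56 31 0c 04 9a 02 cf b8
[5] 0x11->0x05 len=4 : dc f8 56 31
query mem[0x04]=0x56, mem[0x15]=0x0c, mem[0x20]=0x63

MEM[0x04,0x15,0x20] = 56 0c 63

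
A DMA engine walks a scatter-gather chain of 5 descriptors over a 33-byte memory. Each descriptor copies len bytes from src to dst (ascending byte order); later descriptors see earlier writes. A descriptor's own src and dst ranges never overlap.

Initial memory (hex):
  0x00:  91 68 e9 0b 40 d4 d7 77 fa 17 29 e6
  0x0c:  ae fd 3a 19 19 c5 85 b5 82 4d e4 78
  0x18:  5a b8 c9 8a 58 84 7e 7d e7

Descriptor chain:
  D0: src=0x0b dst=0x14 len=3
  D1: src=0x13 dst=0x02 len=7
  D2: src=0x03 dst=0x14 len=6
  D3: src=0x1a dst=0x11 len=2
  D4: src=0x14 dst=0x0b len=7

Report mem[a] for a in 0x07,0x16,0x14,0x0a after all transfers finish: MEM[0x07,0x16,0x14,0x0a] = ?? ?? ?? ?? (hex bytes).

D0: mem[0x14..0x16] <- [e6 ae fd]
D1: mem[0x02..0x08] <- [b5 e6 ae fd 78 5a b8]
D2: mem[0x14..0x19] <- [e6 ae fd 78 5a b8]
D3: mem[0x11..0x12] <- [c9 8a]
D4: mem[0x0b..0x11] <- [e6 ae fd 78 5a b8 c9]
query mem[0x07]=0x5a, mem[0x16]=0xfd, mem[0x14]=0xe6, mem[0x0a]=0x29

MEM[0x07,0x16,0x14,0x0a] = 5a fd e6 29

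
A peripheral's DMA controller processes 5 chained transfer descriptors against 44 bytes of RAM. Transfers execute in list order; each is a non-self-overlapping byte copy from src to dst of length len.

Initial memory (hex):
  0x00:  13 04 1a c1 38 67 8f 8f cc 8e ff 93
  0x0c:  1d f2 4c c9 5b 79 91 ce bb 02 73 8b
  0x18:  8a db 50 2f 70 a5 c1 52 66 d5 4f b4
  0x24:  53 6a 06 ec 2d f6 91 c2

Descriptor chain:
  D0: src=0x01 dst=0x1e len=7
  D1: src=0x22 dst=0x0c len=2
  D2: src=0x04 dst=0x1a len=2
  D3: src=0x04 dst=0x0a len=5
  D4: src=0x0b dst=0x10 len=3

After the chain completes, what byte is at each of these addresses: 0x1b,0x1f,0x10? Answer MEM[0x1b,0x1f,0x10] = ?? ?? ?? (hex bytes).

MEM[0x1b,0x1f,0x10] = 67 1a 67

[0] 0x01->0x1e len=7 : 04 1a c1 38 67 8f 8f
[1] 0x22->0x0c len=2 : 67 8f
[2] 0x04->0x1a len=2 : 38 67
[3] 0x04->0x0a len=5 : 38 67 8f 8f cc
[4] 0x0b->0x10 len=3 : 67 8f 8f
query mem[0x1b]=0x67, mem[0x1f]=0x1a, mem[0x10]=0x67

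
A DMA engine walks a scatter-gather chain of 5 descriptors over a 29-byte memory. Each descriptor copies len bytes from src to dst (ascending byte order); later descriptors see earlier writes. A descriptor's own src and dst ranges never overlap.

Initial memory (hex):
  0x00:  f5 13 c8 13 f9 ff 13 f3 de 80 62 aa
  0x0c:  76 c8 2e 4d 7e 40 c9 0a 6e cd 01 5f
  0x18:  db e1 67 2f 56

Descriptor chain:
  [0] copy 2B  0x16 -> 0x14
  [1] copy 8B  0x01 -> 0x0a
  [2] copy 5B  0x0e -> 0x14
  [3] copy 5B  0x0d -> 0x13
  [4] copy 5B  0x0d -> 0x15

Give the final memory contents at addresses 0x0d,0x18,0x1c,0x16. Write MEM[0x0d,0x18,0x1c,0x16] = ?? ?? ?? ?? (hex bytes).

MEM[0x0d,0x18,0x1c,0x16] = f9 f3 56 ff

D0: mem[0x14..0x15] <- [01 5f]
D1: mem[0x0a..0x11] <- [13 c8 13 f9 ff 13 f3 de]
D2: mem[0x14..0x18] <- [ff 13 f3 de c9]
D3: mem[0x13..0x17] <- [f9 ff 13 f3 de]
D4: mem[0x15..0x19] <- [f9 ff 13 f3 de]
query mem[0x0d]=0xf9, mem[0x18]=0xf3, mem[0x1c]=0x56, mem[0x16]=0xff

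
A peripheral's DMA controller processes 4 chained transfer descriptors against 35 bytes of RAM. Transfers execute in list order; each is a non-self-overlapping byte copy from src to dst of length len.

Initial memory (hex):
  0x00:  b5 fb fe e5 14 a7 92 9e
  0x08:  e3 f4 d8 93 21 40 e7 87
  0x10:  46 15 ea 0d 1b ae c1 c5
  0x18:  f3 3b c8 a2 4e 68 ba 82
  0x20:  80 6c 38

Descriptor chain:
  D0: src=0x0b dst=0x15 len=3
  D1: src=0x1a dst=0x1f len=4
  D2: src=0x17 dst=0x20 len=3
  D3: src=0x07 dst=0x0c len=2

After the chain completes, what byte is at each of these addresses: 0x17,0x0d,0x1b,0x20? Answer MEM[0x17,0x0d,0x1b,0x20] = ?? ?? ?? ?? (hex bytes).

MEM[0x17,0x0d,0x1b,0x20] = 40 e3 a2 40

#0 dst[0x15+3] := {0x93,0x21,0x40}
#1 dst[0x1f+4] := {0xc8,0xa2,0x4e,0x68}
#2 dst[0x20+3] := {0x40,0xf3,0x3b}
#3 dst[0x0c+2] := {0x9e,0xe3}
query mem[0x17]=0x40, mem[0x0d]=0xe3, mem[0x1b]=0xa2, mem[0x20]=0x40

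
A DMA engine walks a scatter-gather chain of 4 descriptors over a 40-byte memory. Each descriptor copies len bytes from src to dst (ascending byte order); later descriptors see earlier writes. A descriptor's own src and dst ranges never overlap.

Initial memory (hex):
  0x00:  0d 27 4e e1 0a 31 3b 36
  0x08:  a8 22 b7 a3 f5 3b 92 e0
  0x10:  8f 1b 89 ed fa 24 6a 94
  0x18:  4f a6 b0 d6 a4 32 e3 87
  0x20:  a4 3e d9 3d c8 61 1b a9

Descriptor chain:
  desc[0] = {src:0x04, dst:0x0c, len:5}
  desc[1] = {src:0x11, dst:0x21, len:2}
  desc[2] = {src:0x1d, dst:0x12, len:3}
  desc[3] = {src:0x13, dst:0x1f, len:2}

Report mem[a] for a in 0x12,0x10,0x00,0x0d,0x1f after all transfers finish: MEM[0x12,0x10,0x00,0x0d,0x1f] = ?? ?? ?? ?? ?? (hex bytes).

MEM[0x12,0x10,0x00,0x0d,0x1f] = 32 a8 0d 31 e3

D0: mem[0x0c..0x10] <- [0a 31 3b 36 a8]
D1: mem[0x21..0x22] <- [1b 89]
D2: mem[0x12..0x14] <- [32 e3 87]
D3: mem[0x1f..0x20] <- [e3 87]
query mem[0x12]=0x32, mem[0x10]=0xa8, mem[0x00]=0x0d, mem[0x0d]=0x31, mem[0x1f]=0xe3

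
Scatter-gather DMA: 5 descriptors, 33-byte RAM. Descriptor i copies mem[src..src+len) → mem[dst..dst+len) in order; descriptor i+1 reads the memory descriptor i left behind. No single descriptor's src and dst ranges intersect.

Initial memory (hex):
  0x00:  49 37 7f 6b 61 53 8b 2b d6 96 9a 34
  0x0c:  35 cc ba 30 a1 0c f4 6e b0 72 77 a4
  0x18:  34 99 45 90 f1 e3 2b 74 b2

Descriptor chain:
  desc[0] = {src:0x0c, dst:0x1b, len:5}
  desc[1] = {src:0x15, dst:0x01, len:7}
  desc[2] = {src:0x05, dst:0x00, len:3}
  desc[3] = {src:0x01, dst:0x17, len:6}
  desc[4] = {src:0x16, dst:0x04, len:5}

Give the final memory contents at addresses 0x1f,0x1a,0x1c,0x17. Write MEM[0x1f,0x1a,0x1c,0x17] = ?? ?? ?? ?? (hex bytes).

  after D0: wrote 5B at 0x1b = 35ccba30a1
  after D1: wrote 7B at 0x01 = 7277a434994535
  after D2: wrote 3B at 0x00 = 994535
  after D3: wrote 6B at 0x17 = 4535a4349945
  after D4: wrote 5B at 0x04 = 774535a434
query mem[0x1f]=0xa1, mem[0x1a]=0x34, mem[0x1c]=0x45, mem[0x17]=0x45

MEM[0x1f,0x1a,0x1c,0x17] = a1 34 45 45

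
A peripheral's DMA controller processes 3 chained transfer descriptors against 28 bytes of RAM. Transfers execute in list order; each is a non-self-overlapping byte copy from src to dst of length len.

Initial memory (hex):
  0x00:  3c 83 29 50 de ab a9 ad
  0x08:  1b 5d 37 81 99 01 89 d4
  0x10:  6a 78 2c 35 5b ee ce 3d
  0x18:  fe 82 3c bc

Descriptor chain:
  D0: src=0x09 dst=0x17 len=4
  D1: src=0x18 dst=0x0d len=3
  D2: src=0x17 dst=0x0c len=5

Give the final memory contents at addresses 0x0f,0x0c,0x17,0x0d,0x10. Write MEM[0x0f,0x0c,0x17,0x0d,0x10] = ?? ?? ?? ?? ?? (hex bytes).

MEM[0x0f,0x0c,0x17,0x0d,0x10] = 99 5d 5d 37 bc

D0: mem[0x17..0x1a] <- [5d 37 81 99]
D1: mem[0x0d..0x0f] <- [37 81 99]
D2: mem[0x0c..0x10] <- [5d 37 81 99 bc]
query mem[0x0f]=0x99, mem[0x0c]=0x5d, mem[0x17]=0x5d, mem[0x0d]=0x37, mem[0x10]=0xbc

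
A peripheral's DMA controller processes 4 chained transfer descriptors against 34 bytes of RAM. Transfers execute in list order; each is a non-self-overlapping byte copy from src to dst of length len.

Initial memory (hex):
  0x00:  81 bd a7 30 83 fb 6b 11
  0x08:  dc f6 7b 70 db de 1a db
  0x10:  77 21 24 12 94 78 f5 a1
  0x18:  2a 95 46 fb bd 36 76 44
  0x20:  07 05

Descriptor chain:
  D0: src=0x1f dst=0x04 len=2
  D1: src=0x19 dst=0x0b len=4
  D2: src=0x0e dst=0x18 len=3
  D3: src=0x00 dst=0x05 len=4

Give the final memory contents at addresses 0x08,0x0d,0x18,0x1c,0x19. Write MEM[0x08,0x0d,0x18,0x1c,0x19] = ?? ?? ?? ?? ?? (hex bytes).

MEM[0x08,0x0d,0x18,0x1c,0x19] = 30 fb bd bd db

  after D0: wrote 2B at 0x04 = 4407
  after D1: wrote 4B at 0x0b = 9546fbbd
  after D2: wrote 3B at 0x18 = bddb77
  after D3: wrote 4B at 0x05 = 81bda730
query mem[0x08]=0x30, mem[0x0d]=0xfb, mem[0x18]=0xbd, mem[0x1c]=0xbd, mem[0x19]=0xdb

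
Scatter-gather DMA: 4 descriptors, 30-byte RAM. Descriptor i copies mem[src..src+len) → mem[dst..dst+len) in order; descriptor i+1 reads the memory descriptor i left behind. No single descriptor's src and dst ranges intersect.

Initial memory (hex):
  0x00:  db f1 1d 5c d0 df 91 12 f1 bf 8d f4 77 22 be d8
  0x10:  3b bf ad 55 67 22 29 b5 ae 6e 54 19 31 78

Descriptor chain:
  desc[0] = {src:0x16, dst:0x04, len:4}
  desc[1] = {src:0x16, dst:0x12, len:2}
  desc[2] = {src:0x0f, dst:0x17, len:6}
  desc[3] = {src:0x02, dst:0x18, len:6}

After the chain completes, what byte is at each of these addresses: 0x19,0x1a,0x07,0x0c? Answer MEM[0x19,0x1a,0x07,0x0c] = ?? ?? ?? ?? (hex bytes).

MEM[0x19,0x1a,0x07,0x0c] = 5c 29 6e 77

[0] 0x16->0x04 len=4 : 29 b5 ae 6e
[1] 0x16->0x12 len=2 : 29 b5
[2] 0x0f->0x17 len=6 : d8 3b bf 29 b5 67
[3] 0x02->0x18 len=6 : 1d 5c 29 b5 ae 6e
query mem[0x19]=0x5c, mem[0x1a]=0x29, mem[0x07]=0x6e, mem[0x0c]=0x77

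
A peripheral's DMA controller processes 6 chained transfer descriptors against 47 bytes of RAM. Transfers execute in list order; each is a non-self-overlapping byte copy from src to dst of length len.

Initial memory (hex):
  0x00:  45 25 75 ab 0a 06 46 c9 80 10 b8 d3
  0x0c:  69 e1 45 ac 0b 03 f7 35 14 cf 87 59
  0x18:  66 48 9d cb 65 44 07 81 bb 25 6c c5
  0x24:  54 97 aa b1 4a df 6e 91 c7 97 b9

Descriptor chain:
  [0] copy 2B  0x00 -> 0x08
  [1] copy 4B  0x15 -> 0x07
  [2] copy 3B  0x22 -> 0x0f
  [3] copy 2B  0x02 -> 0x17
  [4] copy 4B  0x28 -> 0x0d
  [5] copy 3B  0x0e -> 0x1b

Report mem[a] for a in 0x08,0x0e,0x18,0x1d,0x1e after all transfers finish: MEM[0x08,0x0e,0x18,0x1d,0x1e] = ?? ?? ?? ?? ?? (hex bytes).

MEM[0x08,0x0e,0x18,0x1d,0x1e] = 87 df ab 91 07

  after D0: wrote 2B at 0x08 = 4525
  after D1: wrote 4B at 0x07 = cf875966
  after D2: wrote 3B at 0x0f = 6cc554
  after D3: wrote 2B at 0x17 = 75ab
  after D4: wrote 4B at 0x0d = 4adf6e91
  after D5: wrote 3B at 0x1b = df6e91
query mem[0x08]=0x87, mem[0x0e]=0xdf, mem[0x18]=0xab, mem[0x1d]=0x91, mem[0x1e]=0x07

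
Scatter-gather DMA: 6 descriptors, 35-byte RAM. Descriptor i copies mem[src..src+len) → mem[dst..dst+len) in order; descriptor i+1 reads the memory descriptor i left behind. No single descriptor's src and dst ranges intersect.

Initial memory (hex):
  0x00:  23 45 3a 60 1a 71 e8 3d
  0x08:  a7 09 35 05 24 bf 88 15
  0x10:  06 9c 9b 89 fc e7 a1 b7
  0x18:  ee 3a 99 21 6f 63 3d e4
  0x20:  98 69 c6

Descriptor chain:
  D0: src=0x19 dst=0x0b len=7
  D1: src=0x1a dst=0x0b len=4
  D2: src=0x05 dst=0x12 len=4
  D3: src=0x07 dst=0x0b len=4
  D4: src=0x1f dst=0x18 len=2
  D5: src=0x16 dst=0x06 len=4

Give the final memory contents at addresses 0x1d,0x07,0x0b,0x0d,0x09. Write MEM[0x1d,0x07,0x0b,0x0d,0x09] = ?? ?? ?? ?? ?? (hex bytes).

MEM[0x1d,0x07,0x0b,0x0d,0x09] = 63 b7 3d 09 98

  after D0: wrote 7B at 0x0b = 3a99216f633de4
  after D1: wrote 4B at 0x0b = 99216f63
  after D2: wrote 4B at 0x12 = 71e83da7
  after D3: wrote 4B at 0x0b = 3da70935
  after D4: wrote 2B at 0x18 = e498
  after D5: wrote 4B at 0x06 = a1b7e498
query mem[0x1d]=0x63, mem[0x07]=0xb7, mem[0x0b]=0x3d, mem[0x0d]=0x09, mem[0x09]=0x98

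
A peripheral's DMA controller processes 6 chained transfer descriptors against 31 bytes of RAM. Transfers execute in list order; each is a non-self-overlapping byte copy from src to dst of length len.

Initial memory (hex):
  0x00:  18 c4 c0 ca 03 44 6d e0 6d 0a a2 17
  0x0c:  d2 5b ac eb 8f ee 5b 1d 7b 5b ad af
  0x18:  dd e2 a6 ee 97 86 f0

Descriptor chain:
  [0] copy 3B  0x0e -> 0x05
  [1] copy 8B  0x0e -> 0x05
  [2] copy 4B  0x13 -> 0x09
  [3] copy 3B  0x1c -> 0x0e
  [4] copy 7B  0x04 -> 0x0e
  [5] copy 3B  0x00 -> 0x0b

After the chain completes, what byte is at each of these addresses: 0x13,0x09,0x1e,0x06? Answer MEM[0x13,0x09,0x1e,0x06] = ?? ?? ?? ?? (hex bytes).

D0: mem[0x05..0x07] <- [ac eb 8f]
D1: mem[0x05..0x0c] <- [ac eb 8f ee 5b 1d 7b 5b]
D2: mem[0x09..0x0c] <- [1d 7b 5b ad]
D3: mem[0x0e..0x10] <- [97 86 f0]
D4: mem[0x0e..0x14] <- [03 ac eb 8f ee 1d 7b]
D5: mem[0x0b..0x0d] <- [18 c4 c0]
query mem[0x13]=0x1d, mem[0x09]=0x1d, mem[0x1e]=0xf0, mem[0x06]=0xeb

MEM[0x13,0x09,0x1e,0x06] = 1d 1d f0 eb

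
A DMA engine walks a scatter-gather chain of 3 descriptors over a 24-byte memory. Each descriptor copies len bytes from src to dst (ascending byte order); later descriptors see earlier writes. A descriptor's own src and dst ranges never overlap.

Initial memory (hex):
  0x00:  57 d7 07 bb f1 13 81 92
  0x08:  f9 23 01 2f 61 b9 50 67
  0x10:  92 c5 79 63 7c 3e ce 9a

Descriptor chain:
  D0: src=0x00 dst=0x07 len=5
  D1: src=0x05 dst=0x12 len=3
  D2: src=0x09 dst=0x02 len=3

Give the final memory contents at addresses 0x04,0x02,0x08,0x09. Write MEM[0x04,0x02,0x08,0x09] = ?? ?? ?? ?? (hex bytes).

D0: mem[0x07..0x0b] <- [57 d7 07 bb f1]
D1: mem[0x12..0x14] <- [13 81 57]
D2: mem[0x02..0x04] <- [07 bb f1]
query mem[0x04]=0xf1, mem[0x02]=0x07, mem[0x08]=0xd7, mem[0x09]=0x07

MEM[0x04,0x02,0x08,0x09] = f1 07 d7 07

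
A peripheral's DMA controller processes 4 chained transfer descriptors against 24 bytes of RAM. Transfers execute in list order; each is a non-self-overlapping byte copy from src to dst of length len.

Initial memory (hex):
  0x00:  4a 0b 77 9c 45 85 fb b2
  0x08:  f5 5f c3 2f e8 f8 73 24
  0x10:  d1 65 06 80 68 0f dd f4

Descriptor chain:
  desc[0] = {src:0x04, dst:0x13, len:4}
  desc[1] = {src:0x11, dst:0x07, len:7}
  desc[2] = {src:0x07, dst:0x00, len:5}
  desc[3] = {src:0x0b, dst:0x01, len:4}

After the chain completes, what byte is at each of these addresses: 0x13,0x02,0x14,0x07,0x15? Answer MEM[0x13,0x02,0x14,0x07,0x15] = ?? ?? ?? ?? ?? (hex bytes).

D0: mem[0x13..0x16] <- [45 85 fb b2]
D1: mem[0x07..0x0d] <- [65 06 45 85 fb b2 f4]
D2: mem[0x00..0x04] <- [65 06 45 85 fb]
D3: mem[0x01..0x04] <- [fb b2 f4 73]
query mem[0x13]=0x45, mem[0x02]=0xb2, mem[0x14]=0x85, mem[0x07]=0x65, mem[0x15]=0xfb

MEM[0x13,0x02,0x14,0x07,0x15] = 45 b2 85 65 fb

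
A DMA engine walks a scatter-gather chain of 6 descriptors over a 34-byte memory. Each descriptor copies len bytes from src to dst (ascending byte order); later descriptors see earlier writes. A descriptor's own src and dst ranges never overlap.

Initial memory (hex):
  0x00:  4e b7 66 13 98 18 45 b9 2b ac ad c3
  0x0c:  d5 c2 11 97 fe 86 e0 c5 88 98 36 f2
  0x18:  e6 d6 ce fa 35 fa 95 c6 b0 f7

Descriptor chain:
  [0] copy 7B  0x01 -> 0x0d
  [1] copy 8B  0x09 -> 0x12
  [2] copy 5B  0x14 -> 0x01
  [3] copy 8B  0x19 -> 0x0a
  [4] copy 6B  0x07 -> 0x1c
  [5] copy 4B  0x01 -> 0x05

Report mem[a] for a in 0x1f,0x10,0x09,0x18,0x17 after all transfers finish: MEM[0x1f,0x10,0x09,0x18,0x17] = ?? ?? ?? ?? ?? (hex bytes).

[0] 0x01->0x0d len=7 : b7 66 13 98 18 45 b9
[1] 0x09->0x12 len=8 : ac ad c3 d5 b7 66 13 98
[2] 0x14->0x01 len=5 : c3 d5 b7 66 13
[3] 0x19->0x0a len=8 : 98 ce fa 35 fa 95 c6 b0
[4] 0x07->0x1c len=6 : b9 2b ac 98 ce fa
[5] 0x01->0x05 len=4 : c3 d5 b7 66
query mem[0x1f]=0x98, mem[0x10]=0xc6, mem[0x09]=0xac, mem[0x18]=0x13, mem[0x17]=0x66

MEM[0x1f,0x10,0x09,0x18,0x17] = 98 c6 ac 13 66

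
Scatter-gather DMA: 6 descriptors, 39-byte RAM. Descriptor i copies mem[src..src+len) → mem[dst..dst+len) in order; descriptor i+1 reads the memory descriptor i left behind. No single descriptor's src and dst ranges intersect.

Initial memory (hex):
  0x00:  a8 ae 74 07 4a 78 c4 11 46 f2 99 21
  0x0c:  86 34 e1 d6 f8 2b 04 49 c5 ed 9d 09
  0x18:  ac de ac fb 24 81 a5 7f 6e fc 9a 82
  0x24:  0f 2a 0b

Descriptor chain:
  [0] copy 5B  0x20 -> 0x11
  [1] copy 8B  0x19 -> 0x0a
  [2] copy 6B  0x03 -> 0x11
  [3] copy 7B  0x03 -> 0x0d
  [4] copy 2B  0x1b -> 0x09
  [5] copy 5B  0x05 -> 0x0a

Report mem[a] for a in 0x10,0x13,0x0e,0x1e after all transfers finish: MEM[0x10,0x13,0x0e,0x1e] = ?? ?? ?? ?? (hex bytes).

MEM[0x10,0x13,0x0e,0x1e] = c4 f2 fb a5

D0: mem[0x11..0x15] <- [6e fc 9a 82 0f]
D1: mem[0x0a..0x11] <- [de ac fb 24 81 a5 7f 6e]
D2: mem[0x11..0x16] <- [07 4a 78 c4 11 46]
D3: mem[0x0d..0x13] <- [07 4a 78 c4 11 46 f2]
D4: mem[0x09..0x0a] <- [fb 24]
D5: mem[0x0a..0x0e] <- [78 c4 11 46 fb]
query mem[0x10]=0xc4, mem[0x13]=0xf2, mem[0x0e]=0xfb, mem[0x1e]=0xa5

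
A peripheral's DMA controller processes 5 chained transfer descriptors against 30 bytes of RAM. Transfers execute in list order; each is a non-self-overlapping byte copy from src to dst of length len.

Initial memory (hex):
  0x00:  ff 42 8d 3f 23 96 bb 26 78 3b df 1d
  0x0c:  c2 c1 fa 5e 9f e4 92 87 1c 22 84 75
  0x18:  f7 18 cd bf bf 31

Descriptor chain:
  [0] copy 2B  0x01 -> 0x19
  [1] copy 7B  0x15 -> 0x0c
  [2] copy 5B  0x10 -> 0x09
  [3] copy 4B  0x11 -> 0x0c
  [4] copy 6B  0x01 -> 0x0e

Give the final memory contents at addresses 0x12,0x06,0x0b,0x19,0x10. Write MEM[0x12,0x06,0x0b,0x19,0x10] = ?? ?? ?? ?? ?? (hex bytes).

D0: mem[0x19..0x1a] <- [42 8d]
D1: mem[0x0c..0x12] <- [22 84 75 f7 42 8d bf]
D2: mem[0x09..0x0d] <- [42 8d bf 87 1c]
D3: mem[0x0c..0x0f] <- [8d bf 87 1c]
D4: mem[0x0e..0x13] <- [42 8d 3f 23 96 bb]
query mem[0x12]=0x96, mem[0x06]=0xbb, mem[0x0b]=0xbf, mem[0x19]=0x42, mem[0x10]=0x3f

MEM[0x12,0x06,0x0b,0x19,0x10] = 96 bb bf 42 3f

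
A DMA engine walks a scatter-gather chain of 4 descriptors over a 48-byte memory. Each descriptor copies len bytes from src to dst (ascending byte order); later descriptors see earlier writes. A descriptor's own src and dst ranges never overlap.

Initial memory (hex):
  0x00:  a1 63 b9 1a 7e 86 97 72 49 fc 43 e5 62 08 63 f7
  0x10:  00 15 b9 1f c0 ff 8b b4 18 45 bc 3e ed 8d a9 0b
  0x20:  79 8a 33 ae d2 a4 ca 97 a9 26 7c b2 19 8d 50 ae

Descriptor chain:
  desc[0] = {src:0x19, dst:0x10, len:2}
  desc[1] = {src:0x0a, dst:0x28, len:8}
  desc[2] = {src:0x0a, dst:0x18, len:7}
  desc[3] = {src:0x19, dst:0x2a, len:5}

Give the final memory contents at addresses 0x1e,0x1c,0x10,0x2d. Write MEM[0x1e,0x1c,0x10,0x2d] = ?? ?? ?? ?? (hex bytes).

D0: mem[0x10..0x11] <- [45 bc]
D1: mem[0x28..0x2f] <- [43 e5 62 08 63 f7 45 bc]
D2: mem[0x18..0x1e] <- [43 e5 62 08 63 f7 45]
D3: mem[0x2a..0x2e] <- [e5 62 08 63 f7]
query mem[0x1e]=0x45, mem[0x1c]=0x63, mem[0x10]=0x45, mem[0x2d]=0x63

MEM[0x1e,0x1c,0x10,0x2d] = 45 63 45 63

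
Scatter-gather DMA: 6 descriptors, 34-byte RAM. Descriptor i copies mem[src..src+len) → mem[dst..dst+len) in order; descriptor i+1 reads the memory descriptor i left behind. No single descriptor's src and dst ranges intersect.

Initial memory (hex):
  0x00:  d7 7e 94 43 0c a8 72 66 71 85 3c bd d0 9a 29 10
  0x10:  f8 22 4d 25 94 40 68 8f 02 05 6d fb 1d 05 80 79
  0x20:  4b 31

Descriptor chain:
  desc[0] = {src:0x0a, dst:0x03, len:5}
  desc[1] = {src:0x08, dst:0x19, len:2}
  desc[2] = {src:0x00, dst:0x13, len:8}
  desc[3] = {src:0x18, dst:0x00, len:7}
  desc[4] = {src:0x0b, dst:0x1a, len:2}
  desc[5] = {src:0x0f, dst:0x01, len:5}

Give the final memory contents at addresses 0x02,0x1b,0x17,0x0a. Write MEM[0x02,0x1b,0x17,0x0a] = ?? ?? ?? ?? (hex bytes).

D0: mem[0x03..0x07] <- [3c bd d0 9a 29]
D1: mem[0x19..0x1a] <- [71 85]
D2: mem[0x13..0x1a] <- [d7 7e 94 3c bd d0 9a 29]
D3: mem[0x00..0x06] <- [d0 9a 29 fb 1d 05 80]
D4: mem[0x1a..0x1b] <- [bd d0]
D5: mem[0x01..0x05] <- [10 f8 22 4d d7]
query mem[0x02]=0xf8, mem[0x1b]=0xd0, mem[0x17]=0xbd, mem[0x0a]=0x3c

MEM[0x02,0x1b,0x17,0x0a] = f8 d0 bd 3c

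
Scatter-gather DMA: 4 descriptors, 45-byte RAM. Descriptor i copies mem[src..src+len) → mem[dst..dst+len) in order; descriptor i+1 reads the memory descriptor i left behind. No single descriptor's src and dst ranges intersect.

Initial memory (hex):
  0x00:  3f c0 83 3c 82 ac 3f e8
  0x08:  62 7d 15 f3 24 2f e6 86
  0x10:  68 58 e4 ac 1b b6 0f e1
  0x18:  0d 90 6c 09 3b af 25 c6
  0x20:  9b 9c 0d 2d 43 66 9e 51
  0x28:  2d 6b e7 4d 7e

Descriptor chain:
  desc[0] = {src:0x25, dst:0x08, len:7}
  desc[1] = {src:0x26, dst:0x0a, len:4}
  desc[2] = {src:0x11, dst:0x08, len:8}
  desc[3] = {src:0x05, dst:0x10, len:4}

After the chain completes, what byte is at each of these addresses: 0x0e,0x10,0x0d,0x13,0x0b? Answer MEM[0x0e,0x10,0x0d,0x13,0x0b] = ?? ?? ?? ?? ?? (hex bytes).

[0] 0x25->0x08 len=7 : 66 9e 51 2d 6b e7 4d
[1] 0x26->0x0a len=4 : 9e 51 2d 6b
[2] 0x11->0x08 len=8 : 58 e4 ac 1b b6 0f e1 0d
[3] 0x05->0x10 len=4 : ac 3f e8 58
query mem[0x0e]=0xe1, mem[0x10]=0xac, mem[0x0d]=0x0f, mem[0x13]=0x58, mem[0x0b]=0x1b

MEM[0x0e,0x10,0x0d,0x13,0x0b] = e1 ac 0f 58 1b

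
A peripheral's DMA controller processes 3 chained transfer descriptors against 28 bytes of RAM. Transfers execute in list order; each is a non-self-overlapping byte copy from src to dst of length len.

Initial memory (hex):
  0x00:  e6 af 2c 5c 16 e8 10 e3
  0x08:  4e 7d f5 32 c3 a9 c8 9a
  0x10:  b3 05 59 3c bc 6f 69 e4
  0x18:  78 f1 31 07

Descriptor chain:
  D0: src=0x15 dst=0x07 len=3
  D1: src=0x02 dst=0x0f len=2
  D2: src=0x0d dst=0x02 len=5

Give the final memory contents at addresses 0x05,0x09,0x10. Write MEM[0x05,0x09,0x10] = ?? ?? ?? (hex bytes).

MEM[0x05,0x09,0x10] = 5c e4 5c

D0: mem[0x07..0x09] <- [6f 69 e4]
D1: mem[0x0f..0x10] <- [2c 5c]
D2: mem[0x02..0x06] <- [a9 c8 2c 5c 05]
query mem[0x05]=0x5c, mem[0x09]=0xe4, mem[0x10]=0x5c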